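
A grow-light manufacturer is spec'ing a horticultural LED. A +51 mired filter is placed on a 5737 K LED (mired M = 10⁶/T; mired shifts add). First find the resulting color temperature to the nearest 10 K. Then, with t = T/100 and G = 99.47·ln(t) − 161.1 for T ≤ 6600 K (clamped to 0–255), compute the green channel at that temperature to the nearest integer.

M_in = 10⁶/5737 = 174.31; M_out = 174.31 + (+51) = 225.31.
T_out = 10⁶/225.31 = 4438.4 K → 4440 K; t = 44.4.
G = 99.47·ln 44.4 − 161.1 = 99.47·3.7932 − 161.1 = 216.214.
Rounded: 216.

216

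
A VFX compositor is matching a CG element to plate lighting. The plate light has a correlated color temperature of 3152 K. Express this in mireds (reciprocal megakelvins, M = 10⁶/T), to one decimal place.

317.3 mireds

M = 10⁶ / 3152 = 317.259 → 317.3 mireds.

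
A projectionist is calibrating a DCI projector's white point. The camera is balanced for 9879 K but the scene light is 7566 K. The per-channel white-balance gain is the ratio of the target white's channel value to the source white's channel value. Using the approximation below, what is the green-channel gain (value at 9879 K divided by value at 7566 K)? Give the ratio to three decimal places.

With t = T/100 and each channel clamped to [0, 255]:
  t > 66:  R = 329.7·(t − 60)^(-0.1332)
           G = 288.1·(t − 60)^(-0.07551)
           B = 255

0.934

At 7566 K (t = 75.66):
  G = 288.1·(75.66 − 60)^(-0.07551) = 288.1·15.66^(-0.07551) = 288.1·0.81242 = 234.059.
At 9879 K (t = 98.79):
  G = 288.1·(98.79 − 60)^(-0.07551) = 288.1·38.79^(-0.07551) = 288.1·0.75864 = 218.564.
Gain = 218.564 / 234.059 = 0.9338 → 0.934.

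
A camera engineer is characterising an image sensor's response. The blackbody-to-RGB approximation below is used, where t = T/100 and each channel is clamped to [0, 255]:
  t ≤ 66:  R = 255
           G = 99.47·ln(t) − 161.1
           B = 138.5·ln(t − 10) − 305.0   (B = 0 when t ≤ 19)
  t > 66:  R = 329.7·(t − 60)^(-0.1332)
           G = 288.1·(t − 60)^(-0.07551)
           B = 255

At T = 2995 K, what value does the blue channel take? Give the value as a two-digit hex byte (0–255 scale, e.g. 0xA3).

t = 2995/100 = 29.95; the t ≤ 66 branch applies.
B = 138.5·ln(29.95 − 10) − 305.0 = 138.5·ln 19.95 − 305.0 = 138.5·2.9932 − 305.0 = 109.562.
Rounded: 110; in hex, 0x6E.

0x6E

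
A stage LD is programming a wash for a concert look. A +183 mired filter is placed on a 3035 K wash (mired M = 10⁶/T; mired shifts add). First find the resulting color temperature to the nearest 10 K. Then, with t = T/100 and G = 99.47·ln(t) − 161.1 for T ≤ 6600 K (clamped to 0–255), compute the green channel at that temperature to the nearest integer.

M_in = 10⁶/3035 = 329.49; M_out = 329.49 + (+183) = 512.49.
T_out = 10⁶/512.49 = 1951.3 K → 1950 K; t = 19.5.
G = 99.47·ln 19.5 − 161.1 = 99.47·2.9704 − 161.1 = 134.367.
Rounded: 134.

134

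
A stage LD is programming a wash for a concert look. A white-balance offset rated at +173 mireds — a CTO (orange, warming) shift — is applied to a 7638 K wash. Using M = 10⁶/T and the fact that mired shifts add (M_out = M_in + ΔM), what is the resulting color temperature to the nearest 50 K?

3300 K

M_in = 10⁶/7638 = 130.92 mireds.
M_out = 130.92 + (+173) = 303.92 mireds.
T_out = 10⁶/303.92 = 3290.3 K → 3300 K.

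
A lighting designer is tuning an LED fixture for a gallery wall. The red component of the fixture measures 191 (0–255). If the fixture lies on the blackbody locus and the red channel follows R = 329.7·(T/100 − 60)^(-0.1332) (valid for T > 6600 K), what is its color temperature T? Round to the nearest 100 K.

(t − 60)^(-0.1332) = 191/329.7 = 0.57931.
t − 60 = 0.57931^(1/-0.1332) = 0.57931^(-7.508) = 60.245, so t = 120.245.
T = 100·t = 12025 K → 12000 K to the nearest 100 K.

12000 K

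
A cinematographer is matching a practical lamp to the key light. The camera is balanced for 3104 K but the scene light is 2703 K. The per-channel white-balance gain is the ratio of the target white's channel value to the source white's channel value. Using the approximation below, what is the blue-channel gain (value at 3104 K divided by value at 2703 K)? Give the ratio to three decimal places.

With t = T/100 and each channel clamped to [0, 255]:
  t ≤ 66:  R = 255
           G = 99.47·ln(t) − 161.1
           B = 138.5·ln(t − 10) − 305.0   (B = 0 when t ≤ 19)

1.334

At 2703 K (t = 27.03):
  B = 138.5·ln(27.03 − 10) − 305.0 = 138.5·ln 17.03 − 305.0 = 138.5·2.8350 − 305.0 = 87.644.
At 3104 K (t = 31.04):
  B = 138.5·ln(31.04 − 10) − 305.0 = 138.5·ln 21.04 − 305.0 = 138.5·3.0464 − 305.0 = 116.930.
Gain = 116.930 / 87.644 = 1.3341 → 1.334.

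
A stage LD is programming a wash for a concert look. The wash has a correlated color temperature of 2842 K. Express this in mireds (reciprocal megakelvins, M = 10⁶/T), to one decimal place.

351.9 mireds

M = 10⁶ / 2842 = 351.865 → 351.9 mireds.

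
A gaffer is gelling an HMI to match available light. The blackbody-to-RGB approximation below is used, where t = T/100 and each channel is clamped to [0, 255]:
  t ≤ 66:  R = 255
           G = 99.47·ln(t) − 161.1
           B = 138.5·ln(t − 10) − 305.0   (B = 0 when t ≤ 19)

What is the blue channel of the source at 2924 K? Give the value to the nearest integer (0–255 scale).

t = 2924/100 = 29.24; the t ≤ 66 branch applies.
B = 138.5·ln(29.24 − 10) − 305.0 = 138.5·ln 19.24 − 305.0 = 138.5·2.9570 − 305.0 = 104.543.
Rounded: 105.

105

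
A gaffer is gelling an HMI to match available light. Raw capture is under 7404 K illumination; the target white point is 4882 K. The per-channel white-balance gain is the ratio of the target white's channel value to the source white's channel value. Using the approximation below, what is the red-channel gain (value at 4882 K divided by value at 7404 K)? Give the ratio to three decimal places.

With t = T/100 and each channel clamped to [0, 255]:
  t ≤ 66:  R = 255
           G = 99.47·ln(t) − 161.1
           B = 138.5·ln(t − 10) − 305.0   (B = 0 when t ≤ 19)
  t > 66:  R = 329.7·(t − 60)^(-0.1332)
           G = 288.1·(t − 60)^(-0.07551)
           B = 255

1.100

At 7404 K (t = 74.04):
  R = 329.7·(74.04 − 60)^(-0.1332) = 329.7·14.04^(-0.1332) = 329.7·0.70335 = 231.894.
At 4882 K (t = 48.82):
  R = 255 by definition for t ≤ 66.
Gain = 255.000 / 231.894 = 1.0996 → 1.100.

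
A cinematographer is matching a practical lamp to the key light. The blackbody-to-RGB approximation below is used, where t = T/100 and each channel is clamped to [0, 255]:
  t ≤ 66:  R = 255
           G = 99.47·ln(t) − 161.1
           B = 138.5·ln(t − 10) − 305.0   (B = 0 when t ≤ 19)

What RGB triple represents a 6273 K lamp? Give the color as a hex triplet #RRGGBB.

#FFFBF4

t = 6273/100 = 62.73; the t ≤ 66 branch applies.
R = 255 by definition for t ≤ 66.
G = 99.47·ln 62.73 − 161.1 = 99.47·4.1388 − 161.1 = 250.590.
B = 138.5·ln(62.73 − 10) − 305.0 = 138.5·ln 52.73 − 305.0 = 138.5·3.9652 − 305.0 = 244.178.
Rounded: (255, 251, 244).
In hex: #FFFBF4.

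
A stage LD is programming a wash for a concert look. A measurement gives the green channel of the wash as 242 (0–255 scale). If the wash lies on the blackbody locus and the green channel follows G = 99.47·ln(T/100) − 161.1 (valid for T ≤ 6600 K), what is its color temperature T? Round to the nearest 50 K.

5750 K

ln t = (242 + 161.1) / 99.47 = 4.0525.
t = e^4.0525 = 57.540.
T = 100·t = 5754 K → 5750 K to the nearest 50 K.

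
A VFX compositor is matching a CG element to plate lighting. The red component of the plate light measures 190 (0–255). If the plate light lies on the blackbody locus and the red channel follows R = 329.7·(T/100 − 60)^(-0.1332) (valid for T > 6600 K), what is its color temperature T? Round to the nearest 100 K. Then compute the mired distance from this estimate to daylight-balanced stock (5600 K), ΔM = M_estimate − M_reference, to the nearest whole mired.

(t − 60)^(-0.1332) = 190/329.7 = 0.57628.
t − 60 = 0.57628^(1/-0.1332) = 0.57628^(-7.508) = 62.667, so t = 122.667.
T = 100·t = 12267 K → 12300 K to the nearest 100 K.
M_estimate = 10⁶/12300 = 81.30; M_reference = 10⁶/5600 = 178.57.
ΔM = 81.30 − 178.57 = -97.27 → -97 mireds.

-97 mireds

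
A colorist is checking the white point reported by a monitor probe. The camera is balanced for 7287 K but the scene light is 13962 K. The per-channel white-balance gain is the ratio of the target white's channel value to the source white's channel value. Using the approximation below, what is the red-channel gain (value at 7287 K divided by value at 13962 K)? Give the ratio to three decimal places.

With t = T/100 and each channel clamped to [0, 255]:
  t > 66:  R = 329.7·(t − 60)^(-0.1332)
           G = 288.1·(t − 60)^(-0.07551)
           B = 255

At 13962 K (t = 139.62):
  R = 329.7·(139.62 − 60)^(-0.1332) = 329.7·79.62^(-0.1332) = 329.7·0.55819 = 184.036.
At 7287 K (t = 72.87):
  R = 329.7·(72.87 − 60)^(-0.1332) = 329.7·12.87^(-0.1332) = 329.7·0.71155 = 234.597.
Gain = 234.597 / 184.036 = 1.2747 → 1.275.

1.275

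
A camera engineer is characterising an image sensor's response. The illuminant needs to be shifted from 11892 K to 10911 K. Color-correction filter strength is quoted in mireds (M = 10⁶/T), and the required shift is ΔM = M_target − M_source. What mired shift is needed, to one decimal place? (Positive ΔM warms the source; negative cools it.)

M_source = 10⁶/11892 = 84.090; M_target = 10⁶/10911 = 91.651.
ΔM = 91.651 − 84.090 = 7.560 → +7.6 mireds, a warming shift.

+7.6 mireds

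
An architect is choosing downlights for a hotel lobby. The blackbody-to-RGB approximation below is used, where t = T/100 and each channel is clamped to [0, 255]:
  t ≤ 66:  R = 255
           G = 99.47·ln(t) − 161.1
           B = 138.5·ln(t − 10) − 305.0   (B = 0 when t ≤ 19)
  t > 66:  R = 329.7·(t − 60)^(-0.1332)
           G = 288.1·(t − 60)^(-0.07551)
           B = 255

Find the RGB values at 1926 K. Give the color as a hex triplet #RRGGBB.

#FF8503

t = 1926/100 = 19.26; the t ≤ 66 branch applies.
R = 255 by definition for t ≤ 66.
G = 99.47·ln 19.26 − 161.1 = 99.47·2.9580 − 161.1 = 133.135.
B = 138.5·ln(19.26 − 10) − 305.0 = 138.5·ln 9.26 − 305.0 = 138.5·2.2257 − 305.0 = 3.260.
Rounded: (255, 133, 3).
In hex: #FF8503.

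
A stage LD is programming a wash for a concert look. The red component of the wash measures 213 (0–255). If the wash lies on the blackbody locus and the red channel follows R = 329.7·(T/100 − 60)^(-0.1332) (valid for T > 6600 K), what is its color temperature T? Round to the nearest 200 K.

(t − 60)^(-0.1332) = 213/329.7 = 0.64604.
t − 60 = 0.64604^(1/-0.1332) = 0.64604^(-7.508) = 26.575, so t = 86.575.
T = 100·t = 8657 K → 8600 K to the nearest 200 K.

8600 K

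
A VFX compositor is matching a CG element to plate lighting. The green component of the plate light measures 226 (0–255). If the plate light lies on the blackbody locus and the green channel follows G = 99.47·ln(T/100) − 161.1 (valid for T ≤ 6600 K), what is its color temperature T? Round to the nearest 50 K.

4900 K

ln t = (226 + 161.1) / 99.47 = 3.8916.
t = e^3.8916 = 48.990.
T = 100·t = 4899 K → 4900 K to the nearest 50 K.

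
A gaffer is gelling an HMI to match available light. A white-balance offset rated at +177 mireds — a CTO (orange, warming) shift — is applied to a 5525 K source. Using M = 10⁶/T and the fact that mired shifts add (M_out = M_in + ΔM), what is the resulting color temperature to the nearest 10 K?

M_in = 10⁶/5525 = 181.00 mireds.
M_out = 181.00 + (+177) = 358.00 mireds.
T_out = 10⁶/358.00 = 2793.3 K → 2790 K.

2790 K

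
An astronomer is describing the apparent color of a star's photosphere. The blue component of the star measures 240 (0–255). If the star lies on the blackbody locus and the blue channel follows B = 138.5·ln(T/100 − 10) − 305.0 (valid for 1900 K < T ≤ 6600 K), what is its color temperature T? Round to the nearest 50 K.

ln(t − 10) = (240 + 305.0) / 138.5 = 3.9350.
t − 10 = e^3.9350 = 51.163, so t = 61.163.
T = 100·t = 6116 K → 6100 K to the nearest 50 K.

6100 K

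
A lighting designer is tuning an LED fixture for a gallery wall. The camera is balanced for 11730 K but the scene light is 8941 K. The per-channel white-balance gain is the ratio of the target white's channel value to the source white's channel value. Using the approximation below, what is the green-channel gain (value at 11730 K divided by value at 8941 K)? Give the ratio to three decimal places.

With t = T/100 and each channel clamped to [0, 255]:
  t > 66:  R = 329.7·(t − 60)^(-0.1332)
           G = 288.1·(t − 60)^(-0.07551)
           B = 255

At 8941 K (t = 89.41):
  G = 288.1·(89.41 − 60)^(-0.07551) = 288.1·29.41^(-0.07551) = 288.1·0.77467 = 223.181.
At 11730 K (t = 117.3):
  G = 288.1·(117.3 − 60)^(-0.07551) = 288.1·57.3^(-0.07551) = 288.1·0.73662 = 212.219.
Gain = 212.219 / 223.181 = 0.9509 → 0.951.

0.951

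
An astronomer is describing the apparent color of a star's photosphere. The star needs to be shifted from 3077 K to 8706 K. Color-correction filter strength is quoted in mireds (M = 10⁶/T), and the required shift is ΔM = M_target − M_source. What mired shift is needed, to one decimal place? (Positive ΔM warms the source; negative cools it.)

M_source = 10⁶/3077 = 324.992; M_target = 10⁶/8706 = 114.863.
ΔM = 114.863 − 324.992 = -210.129 → -210.1 mireds, a cooling shift.

-210.1 mireds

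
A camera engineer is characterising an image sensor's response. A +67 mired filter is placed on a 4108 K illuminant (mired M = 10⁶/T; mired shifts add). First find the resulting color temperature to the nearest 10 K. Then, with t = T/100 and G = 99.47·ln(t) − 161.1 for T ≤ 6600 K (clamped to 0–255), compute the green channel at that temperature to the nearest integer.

M_in = 10⁶/4108 = 243.43; M_out = 243.43 + (+67) = 310.43.
T_out = 10⁶/310.43 = 3221.4 K → 3220 K; t = 32.2.
G = 99.47·ln 32.2 − 161.1 = 99.47·3.4720 − 161.1 = 184.257.
Rounded: 184.

184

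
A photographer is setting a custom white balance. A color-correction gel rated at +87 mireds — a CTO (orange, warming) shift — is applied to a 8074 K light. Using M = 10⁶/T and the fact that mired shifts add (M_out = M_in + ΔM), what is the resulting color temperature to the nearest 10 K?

M_in = 10⁶/8074 = 123.85 mireds.
M_out = 123.85 + (+87) = 210.85 mireds.
T_out = 10⁶/210.85 = 4742.6 K → 4740 K.

4740 K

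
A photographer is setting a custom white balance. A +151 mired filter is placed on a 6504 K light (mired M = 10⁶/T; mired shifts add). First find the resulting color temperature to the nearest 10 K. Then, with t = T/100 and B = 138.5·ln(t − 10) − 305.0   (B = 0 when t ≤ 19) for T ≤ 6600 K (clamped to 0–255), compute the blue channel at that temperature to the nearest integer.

128

M_in = 10⁶/6504 = 153.75; M_out = 153.75 + (+151) = 304.75.
T_out = 10⁶/304.75 = 3281.4 K → 3280 K; t = 32.8.
B = 138.5·ln(32.8 − 10) − 305.0 = 138.5·ln 22.8 − 305.0 = 138.5·3.1268 − 305.0 = 128.056.
Rounded: 128.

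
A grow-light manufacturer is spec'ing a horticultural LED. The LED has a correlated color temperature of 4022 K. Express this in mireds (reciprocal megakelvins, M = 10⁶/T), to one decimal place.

M = 10⁶ / 4022 = 248.633 → 248.6 mireds.

248.6 mireds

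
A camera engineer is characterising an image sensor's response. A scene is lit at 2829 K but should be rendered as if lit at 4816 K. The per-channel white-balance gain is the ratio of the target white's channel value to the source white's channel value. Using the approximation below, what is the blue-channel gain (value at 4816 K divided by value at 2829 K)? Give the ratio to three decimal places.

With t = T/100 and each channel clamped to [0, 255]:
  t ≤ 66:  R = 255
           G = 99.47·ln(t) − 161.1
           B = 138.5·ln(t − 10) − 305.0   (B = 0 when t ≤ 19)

2.044

At 2829 K (t = 28.29):
  B = 138.5·ln(28.29 − 10) − 305.0 = 138.5·ln 18.29 − 305.0 = 138.5·2.9064 − 305.0 = 97.530.
At 4816 K (t = 48.16):
  B = 138.5·ln(48.16 − 10) − 305.0 = 138.5·ln 38.16 − 305.0 = 138.5·3.6418 − 305.0 = 199.388.
Gain = 199.388 / 97.530 = 2.0444 → 2.044.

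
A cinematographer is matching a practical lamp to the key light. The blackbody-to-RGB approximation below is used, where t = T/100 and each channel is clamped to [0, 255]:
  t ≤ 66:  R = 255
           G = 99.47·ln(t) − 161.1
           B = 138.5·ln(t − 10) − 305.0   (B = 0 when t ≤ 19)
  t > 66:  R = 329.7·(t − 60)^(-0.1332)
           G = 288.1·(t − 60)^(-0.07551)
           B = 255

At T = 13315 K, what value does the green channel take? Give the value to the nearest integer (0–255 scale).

208

t = 13315/100 = 133.15; the t > 66 branch applies.
G = 288.1·(133.15 − 60)^(-0.07551) = 288.1·73.15^(-0.07551) = 288.1·0.72316 = 208.342.
Rounded: 208.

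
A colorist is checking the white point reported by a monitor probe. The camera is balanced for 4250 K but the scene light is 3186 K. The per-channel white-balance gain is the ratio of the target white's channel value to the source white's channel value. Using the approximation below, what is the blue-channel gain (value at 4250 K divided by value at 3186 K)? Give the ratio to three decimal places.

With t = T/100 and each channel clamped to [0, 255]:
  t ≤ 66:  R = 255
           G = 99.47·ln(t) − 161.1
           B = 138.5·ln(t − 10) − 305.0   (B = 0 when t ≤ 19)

1.449

At 3186 K (t = 31.86):
  B = 138.5·ln(31.86 − 10) − 305.0 = 138.5·ln 21.86 − 305.0 = 138.5·3.0847 − 305.0 = 122.225.
At 4250 K (t = 42.5):
  B = 138.5·ln(42.5 − 10) − 305.0 = 138.5·ln 32.5 − 305.0 = 138.5·3.4812 − 305.0 = 177.152.
Gain = 177.152 / 122.225 = 1.4494 → 1.449.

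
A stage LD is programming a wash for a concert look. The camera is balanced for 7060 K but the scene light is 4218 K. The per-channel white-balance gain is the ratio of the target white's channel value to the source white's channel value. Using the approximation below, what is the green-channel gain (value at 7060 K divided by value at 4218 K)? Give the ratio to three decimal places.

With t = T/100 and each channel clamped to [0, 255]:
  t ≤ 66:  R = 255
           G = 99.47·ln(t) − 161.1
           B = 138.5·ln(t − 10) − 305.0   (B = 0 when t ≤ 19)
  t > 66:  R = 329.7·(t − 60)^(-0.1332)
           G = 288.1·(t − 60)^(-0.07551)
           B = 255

At 4218 K (t = 42.18):
  G = 99.47·ln 42.18 − 161.1 = 99.47·3.7419 − 161.1 = 211.111.
At 7060 K (t = 70.6):
  G = 288.1·(70.6 − 60)^(-0.07551) = 288.1·10.6^(-0.07551) = 288.1·0.83672 = 241.058.
Gain = 241.058 / 211.111 = 1.1419 → 1.142.

1.142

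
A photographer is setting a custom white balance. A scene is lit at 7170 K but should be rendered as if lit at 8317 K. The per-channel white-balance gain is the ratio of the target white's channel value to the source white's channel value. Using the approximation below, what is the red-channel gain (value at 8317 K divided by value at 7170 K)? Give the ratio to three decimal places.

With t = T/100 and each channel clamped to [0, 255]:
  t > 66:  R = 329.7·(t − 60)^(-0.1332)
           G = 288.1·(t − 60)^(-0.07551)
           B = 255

At 7170 K (t = 71.7):
  R = 329.7·(71.7 − 60)^(-0.1332) = 329.7·11.7^(-0.1332) = 329.7·0.72064 = 237.595.
At 8317 K (t = 83.17):
  R = 329.7·(83.17 − 60)^(-0.1332) = 329.7·23.17^(-0.1332) = 329.7·0.65795 = 216.926.
Gain = 216.926 / 237.595 = 0.9130 → 0.913.

0.913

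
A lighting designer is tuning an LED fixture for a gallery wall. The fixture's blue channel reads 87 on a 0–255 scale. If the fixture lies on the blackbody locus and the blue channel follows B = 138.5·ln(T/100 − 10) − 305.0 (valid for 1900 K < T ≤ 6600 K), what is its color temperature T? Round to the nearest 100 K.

ln(t − 10) = (87 + 305.0) / 138.5 = 2.8303.
t − 10 = e^2.8303 = 16.951, so t = 26.951.
T = 100·t = 2695 K → 2700 K to the nearest 100 K.

2700 K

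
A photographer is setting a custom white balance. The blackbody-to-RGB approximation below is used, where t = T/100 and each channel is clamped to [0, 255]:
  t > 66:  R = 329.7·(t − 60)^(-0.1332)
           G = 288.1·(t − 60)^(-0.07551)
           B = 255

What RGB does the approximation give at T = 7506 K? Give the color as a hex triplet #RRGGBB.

#E6EBFF

t = 7506/100 = 75.06; the t > 66 branch applies.
R = 329.7·(75.06 − 60)^(-0.1332) = 329.7·15.06^(-0.1332) = 329.7·0.69681 = 229.738.
G = 288.1·(75.06 − 60)^(-0.07551) = 288.1·15.06^(-0.07551) = 288.1·0.81482 = 234.750.
B = 255 by definition for t > 66.
Rounded: (230, 235, 255).
In hex: #E6EBFF.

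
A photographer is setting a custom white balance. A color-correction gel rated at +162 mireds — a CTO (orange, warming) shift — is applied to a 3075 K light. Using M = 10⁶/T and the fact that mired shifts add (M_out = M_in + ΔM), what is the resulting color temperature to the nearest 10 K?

2050 K

M_in = 10⁶/3075 = 325.20 mireds.
M_out = 325.20 + (+162) = 487.20 mireds.
T_out = 10⁶/487.20 = 2052.5 K → 2050 K.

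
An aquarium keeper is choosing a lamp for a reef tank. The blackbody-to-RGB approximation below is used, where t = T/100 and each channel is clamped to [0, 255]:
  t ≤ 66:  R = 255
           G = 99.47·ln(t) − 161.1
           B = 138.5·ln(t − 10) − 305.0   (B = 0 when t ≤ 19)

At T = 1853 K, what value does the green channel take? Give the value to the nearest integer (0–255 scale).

129

t = 1853/100 = 18.53; the t ≤ 66 branch applies.
G = 99.47·ln 18.53 − 161.1 = 99.47·2.9194 − 161.1 = 129.292.
Rounded: 129.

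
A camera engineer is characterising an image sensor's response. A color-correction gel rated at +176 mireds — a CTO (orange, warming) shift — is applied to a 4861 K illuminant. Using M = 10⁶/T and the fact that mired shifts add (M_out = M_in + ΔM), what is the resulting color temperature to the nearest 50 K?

2600 K

M_in = 10⁶/4861 = 205.72 mireds.
M_out = 205.72 + (+176) = 381.72 mireds.
T_out = 10⁶/381.72 = 2619.7 K → 2600 K.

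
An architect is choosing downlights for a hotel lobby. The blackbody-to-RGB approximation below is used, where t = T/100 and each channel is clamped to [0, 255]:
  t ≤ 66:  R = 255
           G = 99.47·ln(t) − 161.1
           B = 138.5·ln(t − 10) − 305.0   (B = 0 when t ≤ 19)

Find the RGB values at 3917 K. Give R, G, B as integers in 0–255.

t = 3917/100 = 39.17; the t ≤ 66 branch applies.
R = 255 by definition for t ≤ 66.
G = 99.47·ln 39.17 − 161.1 = 99.47·3.6679 − 161.1 = 203.747.
B = 138.5·ln(39.17 − 10) − 305.0 = 138.5·ln 29.17 − 305.0 = 138.5·3.3731 − 305.0 = 162.180.
Rounded: (255, 204, 162).

R=255, G=204, B=162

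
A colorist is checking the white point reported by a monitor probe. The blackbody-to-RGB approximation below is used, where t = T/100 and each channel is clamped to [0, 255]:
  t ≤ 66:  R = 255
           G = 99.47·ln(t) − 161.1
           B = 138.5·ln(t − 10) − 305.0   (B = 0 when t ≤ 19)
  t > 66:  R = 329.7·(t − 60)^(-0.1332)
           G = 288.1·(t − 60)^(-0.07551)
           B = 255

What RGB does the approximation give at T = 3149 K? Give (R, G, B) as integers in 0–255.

(255, 182, 120)

t = 3149/100 = 31.49; the t ≤ 66 branch applies.
R = 255 by definition for t ≤ 66.
G = 99.47·ln 31.49 − 161.1 = 99.47·3.4497 − 161.1 = 182.039.
B = 138.5·ln(31.49 − 10) − 305.0 = 138.5·ln 21.49 − 305.0 = 138.5·3.0676 − 305.0 = 119.861.
Rounded: (255, 182, 120).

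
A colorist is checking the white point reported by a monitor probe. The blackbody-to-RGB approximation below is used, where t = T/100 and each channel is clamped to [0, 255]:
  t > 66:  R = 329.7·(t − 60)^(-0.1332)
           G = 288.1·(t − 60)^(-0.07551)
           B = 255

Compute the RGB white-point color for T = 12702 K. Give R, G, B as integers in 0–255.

R=188, G=210, B=255

t = 12702/100 = 127.02; the t > 66 branch applies.
R = 329.7·(127.02 − 60)^(-0.1332) = 329.7·67.02^(-0.1332) = 329.7·0.57115 = 188.308.
G = 288.1·(127.02 − 60)^(-0.07551) = 288.1·67.02^(-0.07551) = 288.1·0.72795 = 209.723.
B = 255 by definition for t > 66.
Rounded: (188, 210, 255).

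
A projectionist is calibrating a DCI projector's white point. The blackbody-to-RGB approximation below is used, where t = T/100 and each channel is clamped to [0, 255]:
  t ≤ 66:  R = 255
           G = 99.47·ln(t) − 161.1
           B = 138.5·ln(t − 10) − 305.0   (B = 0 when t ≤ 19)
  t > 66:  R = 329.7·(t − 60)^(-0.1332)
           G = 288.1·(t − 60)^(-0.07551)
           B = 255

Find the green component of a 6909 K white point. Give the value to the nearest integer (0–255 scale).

244

t = 6909/100 = 69.09; the t > 66 branch applies.
G = 288.1·(69.09 − 60)^(-0.07551) = 288.1·9.09^(-0.07551) = 288.1·0.84648 = 243.872.
Rounded: 244.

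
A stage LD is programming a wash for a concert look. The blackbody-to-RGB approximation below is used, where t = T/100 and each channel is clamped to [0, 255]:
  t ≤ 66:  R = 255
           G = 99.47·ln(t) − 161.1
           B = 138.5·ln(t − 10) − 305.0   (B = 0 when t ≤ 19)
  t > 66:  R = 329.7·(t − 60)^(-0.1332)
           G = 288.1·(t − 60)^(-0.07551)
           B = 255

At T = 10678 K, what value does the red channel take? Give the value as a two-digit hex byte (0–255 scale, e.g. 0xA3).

0xC6

t = 10678/100 = 106.78; the t > 66 branch applies.
R = 329.7·(106.78 − 60)^(-0.1332) = 329.7·46.78^(-0.1332) = 329.7·0.59917 = 197.545.
Rounded: 198; in hex, 0xC6.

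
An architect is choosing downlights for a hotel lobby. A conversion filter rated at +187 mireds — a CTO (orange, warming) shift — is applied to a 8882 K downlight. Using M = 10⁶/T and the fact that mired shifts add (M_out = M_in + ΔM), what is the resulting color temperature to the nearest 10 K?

3340 K

M_in = 10⁶/8882 = 112.59 mireds.
M_out = 112.59 + (+187) = 299.59 mireds.
T_out = 10⁶/299.59 = 3337.9 K → 3340 K.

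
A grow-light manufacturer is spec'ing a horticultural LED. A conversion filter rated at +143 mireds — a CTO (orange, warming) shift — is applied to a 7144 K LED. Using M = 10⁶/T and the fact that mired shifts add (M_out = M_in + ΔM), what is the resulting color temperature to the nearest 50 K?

3550 K

M_in = 10⁶/7144 = 139.98 mireds.
M_out = 139.98 + (+143) = 282.98 mireds.
T_out = 10⁶/282.98 = 3533.8 K → 3550 K.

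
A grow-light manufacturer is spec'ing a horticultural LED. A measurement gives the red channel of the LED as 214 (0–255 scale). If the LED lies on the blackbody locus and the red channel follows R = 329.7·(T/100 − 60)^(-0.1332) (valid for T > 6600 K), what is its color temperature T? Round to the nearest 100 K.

8600 K

(t − 60)^(-0.1332) = 214/329.7 = 0.64907.
t − 60 = 0.64907^(1/-0.1332) = 0.64907^(-7.508) = 25.657, so t = 85.657.
T = 100·t = 8566 K → 8600 K to the nearest 100 K.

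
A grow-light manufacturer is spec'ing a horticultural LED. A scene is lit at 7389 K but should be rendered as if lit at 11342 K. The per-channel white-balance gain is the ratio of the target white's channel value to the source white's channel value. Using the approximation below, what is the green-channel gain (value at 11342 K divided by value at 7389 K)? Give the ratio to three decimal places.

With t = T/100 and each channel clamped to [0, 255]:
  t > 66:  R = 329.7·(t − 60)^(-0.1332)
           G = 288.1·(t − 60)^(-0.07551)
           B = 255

At 7389 K (t = 73.89):
  G = 288.1·(73.89 − 60)^(-0.07551) = 288.1·13.89^(-0.07551) = 288.1·0.81981 = 236.188.
At 11342 K (t = 113.42):
  G = 288.1·(113.42 − 60)^(-0.07551) = 288.1·53.42^(-0.07551) = 288.1·0.74053 = 213.346.
Gain = 213.346 / 236.188 = 0.9033 → 0.903.

0.903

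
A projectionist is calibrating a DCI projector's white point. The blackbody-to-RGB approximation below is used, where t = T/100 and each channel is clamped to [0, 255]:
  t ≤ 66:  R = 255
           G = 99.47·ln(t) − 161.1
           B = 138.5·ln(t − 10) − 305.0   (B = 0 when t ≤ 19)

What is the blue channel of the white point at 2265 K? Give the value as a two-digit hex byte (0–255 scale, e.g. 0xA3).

0x2E

t = 2265/100 = 22.65; the t ≤ 66 branch applies.
B = 138.5·ln(22.65 − 10) − 305.0 = 138.5·ln 12.65 − 305.0 = 138.5·2.5377 − 305.0 = 46.466.
Rounded: 46; in hex, 0x2E.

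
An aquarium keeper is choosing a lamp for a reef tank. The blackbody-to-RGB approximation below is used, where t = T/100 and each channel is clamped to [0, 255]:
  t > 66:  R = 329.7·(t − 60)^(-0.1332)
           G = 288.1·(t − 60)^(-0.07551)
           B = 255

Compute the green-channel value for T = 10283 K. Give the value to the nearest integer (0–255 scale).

t = 10283/100 = 102.83; the t > 66 branch applies.
G = 288.1·(102.83 − 60)^(-0.07551) = 288.1·42.83^(-0.07551) = 288.1·0.75299 = 216.935.
Rounded: 217.

217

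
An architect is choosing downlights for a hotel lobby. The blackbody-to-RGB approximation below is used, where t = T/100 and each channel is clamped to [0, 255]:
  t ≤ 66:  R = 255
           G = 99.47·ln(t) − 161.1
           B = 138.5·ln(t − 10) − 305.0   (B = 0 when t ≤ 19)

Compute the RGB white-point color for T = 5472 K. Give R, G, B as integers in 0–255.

R=255, G=237, B=221

t = 5472/100 = 54.72; the t ≤ 66 branch applies.
R = 255 by definition for t ≤ 66.
G = 99.47·ln 54.72 − 161.1 = 99.47·4.0022 − 161.1 = 237.002.
B = 138.5·ln(54.72 − 10) − 305.0 = 138.5·ln 44.72 − 305.0 = 138.5·3.8004 − 305.0 = 221.358.
Rounded: (255, 237, 221).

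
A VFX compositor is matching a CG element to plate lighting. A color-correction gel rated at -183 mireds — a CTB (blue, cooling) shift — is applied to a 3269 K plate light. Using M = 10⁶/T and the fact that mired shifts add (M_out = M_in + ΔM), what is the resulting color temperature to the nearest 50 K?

M_in = 10⁶/3269 = 305.90 mireds.
M_out = 305.90 + (-183) = 122.90 mireds.
T_out = 10⁶/122.90 = 8136.4 K → 8150 K.

8150 K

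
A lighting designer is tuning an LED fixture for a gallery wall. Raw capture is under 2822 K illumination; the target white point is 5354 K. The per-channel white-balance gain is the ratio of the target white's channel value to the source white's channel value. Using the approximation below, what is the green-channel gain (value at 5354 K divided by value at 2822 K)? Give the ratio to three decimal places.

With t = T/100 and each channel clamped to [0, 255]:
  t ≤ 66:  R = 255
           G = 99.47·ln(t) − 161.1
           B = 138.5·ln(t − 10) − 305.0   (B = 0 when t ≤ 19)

1.372

At 2822 K (t = 28.22):
  G = 99.47·ln 28.22 − 161.1 = 99.47·3.3400 − 161.1 = 171.133.
At 5354 K (t = 53.54):
  G = 99.47·ln 53.54 − 161.1 = 99.47·3.9804 − 161.1 = 234.833.
Gain = 234.833 / 171.133 = 1.3722 → 1.372.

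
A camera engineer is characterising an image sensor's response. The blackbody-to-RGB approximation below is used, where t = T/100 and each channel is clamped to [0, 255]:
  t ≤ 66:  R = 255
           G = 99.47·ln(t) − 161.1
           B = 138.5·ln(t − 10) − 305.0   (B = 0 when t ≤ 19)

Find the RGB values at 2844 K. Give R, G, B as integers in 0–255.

R=255, G=172, B=99

t = 2844/100 = 28.44; the t ≤ 66 branch applies.
R = 255 by definition for t ≤ 66.
G = 99.47·ln 28.44 − 161.1 = 99.47·3.3478 − 161.1 = 171.905.
B = 138.5·ln(28.44 − 10) − 305.0 = 138.5·ln 18.44 − 305.0 = 138.5·2.9145 − 305.0 = 98.661.
Rounded: (255, 172, 99).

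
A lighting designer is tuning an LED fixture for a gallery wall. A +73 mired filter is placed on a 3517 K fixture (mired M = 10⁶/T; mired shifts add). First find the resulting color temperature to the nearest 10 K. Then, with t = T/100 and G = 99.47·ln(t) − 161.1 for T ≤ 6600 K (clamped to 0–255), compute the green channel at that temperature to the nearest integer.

M_in = 10⁶/3517 = 284.33; M_out = 284.33 + (+73) = 357.33.
T_out = 10⁶/357.33 = 2798.5 K → 2800 K; t = 28.
G = 99.47·ln 28 − 161.1 = 99.47·3.3322 − 161.1 = 170.354.
Rounded: 170.

170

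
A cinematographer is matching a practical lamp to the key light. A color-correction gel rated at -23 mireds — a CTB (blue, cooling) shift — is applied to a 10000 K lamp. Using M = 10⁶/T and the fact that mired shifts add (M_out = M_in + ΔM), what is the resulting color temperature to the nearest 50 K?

13000 K

M_in = 10⁶/10000 = 100.00 mireds.
M_out = 100.00 + (-23) = 77.00 mireds.
T_out = 10⁶/77.00 = 12987.0 K → 13000 K.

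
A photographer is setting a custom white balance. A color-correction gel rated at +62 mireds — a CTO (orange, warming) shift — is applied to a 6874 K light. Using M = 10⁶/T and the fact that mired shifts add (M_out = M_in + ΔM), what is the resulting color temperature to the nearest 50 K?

4800 K

M_in = 10⁶/6874 = 145.48 mireds.
M_out = 145.48 + (+62) = 207.48 mireds.
T_out = 10⁶/207.48 = 4819.8 K → 4800 K.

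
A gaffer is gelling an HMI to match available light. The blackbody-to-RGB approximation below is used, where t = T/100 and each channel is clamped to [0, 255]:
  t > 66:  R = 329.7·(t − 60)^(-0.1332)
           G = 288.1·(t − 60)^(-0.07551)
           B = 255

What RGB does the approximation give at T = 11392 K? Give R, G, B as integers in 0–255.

R=194, G=213, B=255

t = 11392/100 = 113.92; the t > 66 branch applies.
R = 329.7·(113.92 − 60)^(-0.1332) = 329.7·53.92^(-0.1332) = 329.7·0.58794 = 193.843.
G = 288.1·(113.92 − 60)^(-0.07551) = 288.1·53.92^(-0.07551) = 288.1·0.74001 = 213.196.
B = 255 by definition for t > 66.
Rounded: (194, 213, 255).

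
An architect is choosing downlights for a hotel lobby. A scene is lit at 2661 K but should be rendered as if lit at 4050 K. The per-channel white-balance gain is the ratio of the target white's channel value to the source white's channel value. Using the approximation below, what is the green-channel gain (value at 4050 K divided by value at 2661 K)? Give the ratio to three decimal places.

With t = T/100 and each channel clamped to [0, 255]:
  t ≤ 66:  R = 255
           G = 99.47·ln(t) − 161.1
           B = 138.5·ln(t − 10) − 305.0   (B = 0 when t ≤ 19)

1.253

At 2661 K (t = 26.61):
  G = 99.47·ln 26.61 − 161.1 = 99.47·3.2813 − 161.1 = 165.290.
At 4050 K (t = 40.5):
  G = 99.47·ln 40.5 − 161.1 = 99.47·3.7013 − 161.1 = 207.069.
Gain = 207.069 / 165.290 = 1.2528 → 1.253.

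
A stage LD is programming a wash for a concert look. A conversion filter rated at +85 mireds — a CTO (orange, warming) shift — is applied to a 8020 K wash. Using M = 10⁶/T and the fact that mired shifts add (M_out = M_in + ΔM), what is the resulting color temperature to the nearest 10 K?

M_in = 10⁶/8020 = 124.69 mireds.
M_out = 124.69 + (+85) = 209.69 mireds.
T_out = 10⁶/209.69 = 4769.0 K → 4770 K.

4770 K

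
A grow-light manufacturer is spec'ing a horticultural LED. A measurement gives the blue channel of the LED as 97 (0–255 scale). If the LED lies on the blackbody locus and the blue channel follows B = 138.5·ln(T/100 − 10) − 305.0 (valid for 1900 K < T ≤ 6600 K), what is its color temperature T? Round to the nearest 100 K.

ln(t − 10) = (97 + 305.0) / 138.5 = 2.9025.
t − 10 = e^2.9025 = 18.220, so t = 28.220.
T = 100·t = 2822 K → 2800 K to the nearest 100 K.

2800 K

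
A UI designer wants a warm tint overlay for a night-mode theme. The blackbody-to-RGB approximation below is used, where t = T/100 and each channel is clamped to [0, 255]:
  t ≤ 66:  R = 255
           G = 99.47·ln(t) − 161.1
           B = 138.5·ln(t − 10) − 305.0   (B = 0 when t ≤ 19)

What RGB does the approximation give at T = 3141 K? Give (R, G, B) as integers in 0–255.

(255, 182, 119)

t = 3141/100 = 31.41; the t ≤ 66 branch applies.
R = 255 by definition for t ≤ 66.
G = 99.47·ln 31.41 − 161.1 = 99.47·3.4471 − 161.1 = 181.786.
B = 138.5·ln(31.41 − 10) − 305.0 = 138.5·ln 21.41 − 305.0 = 138.5·3.0639 − 305.0 = 119.344.
Rounded: (255, 182, 119).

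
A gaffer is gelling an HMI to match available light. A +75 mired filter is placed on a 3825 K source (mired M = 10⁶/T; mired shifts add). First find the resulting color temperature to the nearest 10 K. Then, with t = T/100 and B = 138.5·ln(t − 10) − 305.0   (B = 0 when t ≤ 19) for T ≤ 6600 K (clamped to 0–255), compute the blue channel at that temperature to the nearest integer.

M_in = 10⁶/3825 = 261.44; M_out = 261.44 + (+75) = 336.44.
T_out = 10⁶/336.44 = 2972.3 K → 2970 K; t = 29.7.
B = 138.5·ln(29.7 − 10) − 305.0 = 138.5·ln 19.7 − 305.0 = 138.5·2.9806 − 305.0 = 107.816.
Rounded: 108.

108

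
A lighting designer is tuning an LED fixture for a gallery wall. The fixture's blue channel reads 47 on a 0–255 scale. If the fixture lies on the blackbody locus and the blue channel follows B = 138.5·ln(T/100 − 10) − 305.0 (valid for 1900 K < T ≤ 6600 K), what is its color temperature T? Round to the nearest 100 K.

ln(t − 10) = (47 + 305.0) / 138.5 = 2.5415.
t − 10 = e^2.5415 = 12.699, so t = 22.699.
T = 100·t = 2270 K → 2300 K to the nearest 100 K.

2300 K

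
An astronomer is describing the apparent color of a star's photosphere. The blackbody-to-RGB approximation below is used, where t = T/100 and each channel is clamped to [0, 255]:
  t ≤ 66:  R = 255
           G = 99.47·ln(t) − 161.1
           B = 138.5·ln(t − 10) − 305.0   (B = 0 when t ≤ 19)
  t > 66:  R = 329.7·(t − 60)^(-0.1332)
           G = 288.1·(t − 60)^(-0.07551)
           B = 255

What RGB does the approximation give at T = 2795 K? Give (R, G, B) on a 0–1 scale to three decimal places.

t = 2795/100 = 27.95; the t ≤ 66 branch applies.
R = 255 by definition for t ≤ 66.
G = 99.47·ln 27.95 − 161.1 = 99.47·3.3304 − 161.1 = 170.177.
B = 138.5·ln(27.95 − 10) − 305.0 = 138.5·ln 17.95 − 305.0 = 138.5·2.8876 − 305.0 = 94.931.
Dividing each by 255: (1.0000, 0.6674, 0.3723) → (1.000, 0.667, 0.372).

(1.000, 0.667, 0.372)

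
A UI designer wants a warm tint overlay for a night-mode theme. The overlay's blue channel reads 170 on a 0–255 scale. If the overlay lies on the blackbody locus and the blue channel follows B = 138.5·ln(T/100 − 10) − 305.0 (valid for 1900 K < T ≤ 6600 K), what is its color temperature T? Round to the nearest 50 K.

ln(t − 10) = (170 + 305.0) / 138.5 = 3.4296.
t − 10 = e^3.4296 = 30.864, so t = 40.864.
T = 100·t = 4086 K → 4100 K to the nearest 50 K.

4100 K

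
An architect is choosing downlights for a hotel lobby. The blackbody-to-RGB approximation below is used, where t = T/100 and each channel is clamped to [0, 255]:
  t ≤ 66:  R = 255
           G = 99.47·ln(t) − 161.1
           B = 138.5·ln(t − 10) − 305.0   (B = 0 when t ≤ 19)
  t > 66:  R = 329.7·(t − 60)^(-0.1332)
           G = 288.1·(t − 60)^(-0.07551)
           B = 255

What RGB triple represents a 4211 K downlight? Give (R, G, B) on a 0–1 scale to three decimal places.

t = 4211/100 = 42.11; the t ≤ 66 branch applies.
R = 255 by definition for t ≤ 66.
G = 99.47·ln 42.11 − 161.1 = 99.47·3.7403 − 161.1 = 210.946.
B = 138.5·ln(42.11 − 10) − 305.0 = 138.5·ln 32.11 − 305.0 = 138.5·3.4692 − 305.0 = 175.480.
Dividing each by 255: (1.0000, 0.8272, 0.6882) → (1.000, 0.827, 0.688).

(1.000, 0.827, 0.688)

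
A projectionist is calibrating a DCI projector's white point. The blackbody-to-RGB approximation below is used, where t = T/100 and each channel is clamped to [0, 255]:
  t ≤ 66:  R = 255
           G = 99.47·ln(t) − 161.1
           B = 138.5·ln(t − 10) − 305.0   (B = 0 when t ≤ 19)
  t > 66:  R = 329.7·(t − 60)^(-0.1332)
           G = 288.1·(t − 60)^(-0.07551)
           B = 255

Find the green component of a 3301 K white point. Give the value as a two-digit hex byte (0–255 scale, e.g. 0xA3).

0xBB

t = 3301/100 = 33.01; the t ≤ 66 branch applies.
G = 99.47·ln 33.01 − 161.1 = 99.47·3.4968 − 161.1 = 186.728.
Rounded: 187; in hex, 0xBB.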